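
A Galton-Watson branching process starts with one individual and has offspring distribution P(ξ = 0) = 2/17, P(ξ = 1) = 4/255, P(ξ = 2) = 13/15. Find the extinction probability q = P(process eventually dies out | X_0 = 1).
q = 30/221

The pgf is f(s) = 2/17 + 4/255·s + 13/15·s². The extinction probability q is the smallest fixed point of f in [0, 1]. Setting s = f(s):
  13/15·s² + (4/255 − 1)·s + 2/17 = 0
  13/15·s² − (2/17 + 13/15)·s + 2/17 = 0
which factors as (s − 1)·(13/15·s − 2/17) = 0, giving roots s = 1 and s = (2/17)/(13/15) = 30/221.
Mean offspring μ = 4/255 + 2·13/15 = 446/255 > 1 (supercritical), so q < 1. The extinction probability is the smaller root: q = (2/17)/(13/15) = 30/221.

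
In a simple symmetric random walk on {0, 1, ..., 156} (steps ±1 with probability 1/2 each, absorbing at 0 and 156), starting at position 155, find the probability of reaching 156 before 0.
P(hit 156 before 0) = 155/156

Let u_k = P(hit 156 before 0 | start at k). Then u_0 = 0, u_156 = 1, and u_k = u_{k-1}/2 + u_{k+1}/2 for 1 ≤ k ≤ 155. This harmonic recurrence is solved by u_k = k/156, giving u_155 = 155/156.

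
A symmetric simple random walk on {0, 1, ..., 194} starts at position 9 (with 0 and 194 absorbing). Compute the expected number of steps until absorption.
E[τ | X_0 = 9] = 1665

Let v_k = E[τ | X_0 = k]. Boundary: v_0 = v_194 = 0. Recurrence: v_k = 1 + (v_{k-1} + v_{k+1})/2 for 1 ≤ k ≤ 193. The particular solution to v_k − (v_{k-1} + v_{k+1})/2 = 1 is v_k = −k^2. Adding homogeneous solution A + B k and matching boundaries gives v_k = k (194 − k). Substituting k = 9: v_9 = 9 · 185 = 1665.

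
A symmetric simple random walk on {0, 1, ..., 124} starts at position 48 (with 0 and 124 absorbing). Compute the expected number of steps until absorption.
E[τ | X_0 = 48] = 3648

Let v_k = E[τ | X_0 = k]. Boundary: v_0 = v_124 = 0. Recurrence: v_k = 1 + (v_{k-1} + v_{k+1})/2 for 1 ≤ k ≤ 123. The particular solution to v_k − (v_{k-1} + v_{k+1})/2 = 1 is v_k = −k^2. Adding homogeneous solution A + B k and matching boundaries gives v_k = k (124 − k). Substituting k = 48: v_48 = 48 · 76 = 3648.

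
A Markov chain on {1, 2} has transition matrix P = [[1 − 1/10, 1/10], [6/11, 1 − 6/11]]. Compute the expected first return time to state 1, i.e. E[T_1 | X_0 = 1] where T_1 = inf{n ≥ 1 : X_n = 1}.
E[T_1 | X_0 = 1] = 1/π_1 = 71/60

For an irreducible recurrent Markov chain with stationary distribution π, E[T_i | X_0 = i] = 1/π_i (Kac's formula). Here π_1 = (6/11)/(1/10 + 6/11) = (6/11)/(71/110) = 60/71, so E[T_1 | X_0 = 1] = 1/π_1 = (1/10 + 6/11)/(6/11) = (71/110)/(6/11) = 71/60.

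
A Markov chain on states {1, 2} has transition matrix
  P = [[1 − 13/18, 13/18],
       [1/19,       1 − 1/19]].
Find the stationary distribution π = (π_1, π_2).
π_1 = 18/265, π_2 = 247/265

Solve πP = π with π_1 + π_2 = 1. From πP = π: π_1 · (1 − 13/18) + π_2 · 1/19 = π_1 ⇒ π_2 · 1/19 = π_1 · 13/18 ⇒ π_2/π_1 = (13/18)/(1/19) = 247/18. Together with π_1 + π_2 = 1:
  π_1 = (1/19)/(13/18 + 1/19) = (1/19)/(265/342) = 18/265,
  π_2 = (13/18)/(13/18 + 1/19) = (13/18)/(265/342) = 247/265.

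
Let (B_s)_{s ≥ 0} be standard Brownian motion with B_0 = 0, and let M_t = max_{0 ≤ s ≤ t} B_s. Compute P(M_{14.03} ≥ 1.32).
P(M_{14.03} ≥ 1.32) = 2·P(B_{14.03} ≥ 1.32) = 2(1 − Φ(1.32/√14.03)) ≈ 0.7245

By the reflection principle for Brownian motion, P(M_t ≥ a) = 2 · P(B_t ≥ a) for a ≥ 0. Since B_t ~ N(0, t), P(B_t ≥ 1.32) = 1 − Φ(1.32/√t) = 1 − Φ(1.32/√14.03) = 1 − Φ(0.3524). So
  P(M_{14.03} ≥ 1.32) = 2(1 − Φ(0.3524)) ≈ 0.7245.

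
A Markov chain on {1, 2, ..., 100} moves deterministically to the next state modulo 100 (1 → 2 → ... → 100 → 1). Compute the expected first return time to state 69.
E[T_69 | X_0 = 69] = 100

The chain cycles deterministically, so starting at state 69 it returns in exactly 100 steps. Equivalently, the stationary distribution is uniform π_j = 1/100 for every state j, so by Kac's formula E[T_69] = 1/π_69 = 100.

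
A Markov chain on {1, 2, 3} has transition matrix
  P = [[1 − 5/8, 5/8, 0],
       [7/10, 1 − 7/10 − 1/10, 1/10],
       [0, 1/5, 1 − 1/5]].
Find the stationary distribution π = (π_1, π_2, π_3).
π = (56/131, 50/131, 25/131)

This is a birth-death chain on three states, which satisfies detailed balance: π_1 · P_{12} = π_2 · P_{21} and π_2 · P_{23} = π_3 · P_{32}.
From π_1 · 5/8 = π_2 · 7/10: π_2/π_1 = (5/8)/(7/10) = 25/28.
From π_2 · 1/10 = π_3 · 1/5: π_3/π_2 = (1/10)/(1/5) = 1/2.
Take π_1 proportional to 1; then unnormalized π = (1, 25/28, 25/56). Normalize by dividing by the sum 131/56:
  π = (56/131, 50/131, 25/131).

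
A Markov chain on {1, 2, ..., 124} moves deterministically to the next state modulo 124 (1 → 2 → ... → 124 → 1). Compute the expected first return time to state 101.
E[T_101 | X_0 = 101] = 124

The chain cycles deterministically, so starting at state 101 it returns in exactly 124 steps. Equivalently, the stationary distribution is uniform π_j = 1/124 for every state j, so by Kac's formula E[T_101] = 1/π_101 = 124.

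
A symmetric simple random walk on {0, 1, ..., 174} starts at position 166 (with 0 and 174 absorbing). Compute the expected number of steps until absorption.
E[τ | X_0 = 166] = 1328

Let v_k = E[τ | X_0 = k]. Boundary: v_0 = v_174 = 0. Recurrence: v_k = 1 + (v_{k-1} + v_{k+1})/2 for 1 ≤ k ≤ 173. The particular solution to v_k − (v_{k-1} + v_{k+1})/2 = 1 is v_k = −k^2. Adding homogeneous solution A + B k and matching boundaries gives v_k = k (174 − k). Substituting k = 166: v_166 = 166 · 8 = 1328.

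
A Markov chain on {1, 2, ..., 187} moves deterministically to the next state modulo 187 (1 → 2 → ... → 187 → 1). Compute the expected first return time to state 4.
E[T_4 | X_0 = 4] = 187

The chain cycles deterministically, so starting at state 4 it returns in exactly 187 steps. Equivalently, the stationary distribution is uniform π_j = 1/187 for every state j, so by Kac's formula E[T_4] = 1/π_4 = 187.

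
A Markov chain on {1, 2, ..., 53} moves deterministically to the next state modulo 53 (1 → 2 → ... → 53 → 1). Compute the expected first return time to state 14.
E[T_14 | X_0 = 14] = 53

The chain cycles deterministically, so starting at state 14 it returns in exactly 53 steps. Equivalently, the stationary distribution is uniform π_j = 1/53 for every state j, so by Kac's formula E[T_14] = 1/π_14 = 53.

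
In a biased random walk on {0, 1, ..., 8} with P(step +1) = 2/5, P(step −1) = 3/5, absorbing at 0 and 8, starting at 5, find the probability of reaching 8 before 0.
P(hit 8 before 0) = (1 − (3/2)^5) / (1 − (3/2)^8) = 1688/6305

Let u_k denote P(reach 8 before 0 | start at k). Boundary: u_0 = 0, u_8 = 1. Recurrence: u_k = 2/5·u_{k+1} + 3/5·u_{k-1} for 1 ≤ k ≤ 7. Try u_k = A + B·r^k with r = q/p = (3/5)/(2/5) = 3/2. Substitution satisfies the recurrence; boundary conditions give:
  u_k = (1 − r^k) / (1 − r^N) = (1 − (3/2)^5) / (1 − (3/2)^8) = 1688/6305.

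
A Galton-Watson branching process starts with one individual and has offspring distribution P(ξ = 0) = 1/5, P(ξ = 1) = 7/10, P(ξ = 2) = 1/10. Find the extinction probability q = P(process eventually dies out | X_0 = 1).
q = 1

Mean offspring μ = 0·1/5 + 1·7/10 + 2·1/10 = 9/10 ≤ 1. For μ ≤ 1 with offspring not concentrated at 1, the Galton-Watson process goes extinct almost surely, so q = 1.
(Algebraic check: The pgf is f(s) = 1/5 + 7/10·s + 1/10·s². The extinction probability q is the smallest fixed point of f in [0, 1]. Setting s = f(s):
  1/10·s² + (7/10 − 1)·s + 1/5 = 0
  1/10·s² − (1/5 + 1/10)·s + 1/5 = 0
which factors as (s − 1)·(1/10·s − 1/5) = 0, giving roots s = 1 and s = (1/5)/(1/10) = 2. Since 2 ≥ 1, the smallest root in [0, 1] is s = 1.)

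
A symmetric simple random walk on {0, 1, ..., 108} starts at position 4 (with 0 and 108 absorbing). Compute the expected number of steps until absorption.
E[τ | X_0 = 4] = 416

Let v_k = E[τ | X_0 = k]. Boundary: v_0 = v_108 = 0. Recurrence: v_k = 1 + (v_{k-1} + v_{k+1})/2 for 1 ≤ k ≤ 107. The particular solution to v_k − (v_{k-1} + v_{k+1})/2 = 1 is v_k = −k^2. Adding homogeneous solution A + B k and matching boundaries gives v_k = k (108 − k). Substituting k = 4: v_4 = 4 · 104 = 416.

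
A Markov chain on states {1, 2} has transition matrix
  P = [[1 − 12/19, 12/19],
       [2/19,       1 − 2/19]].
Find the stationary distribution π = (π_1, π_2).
π_1 = 1/7, π_2 = 6/7

Solve πP = π with π_1 + π_2 = 1. From πP = π: π_1 · (1 − 12/19) + π_2 · 2/19 = π_1 ⇒ π_2 · 2/19 = π_1 · 12/19 ⇒ π_2/π_1 = (12/19)/(2/19) = 6. Together with π_1 + π_2 = 1:
  π_1 = (2/19)/(12/19 + 2/19) = (2/19)/(14/19) = 1/7,
  π_2 = (12/19)/(12/19 + 2/19) = (12/19)/(14/19) = 6/7.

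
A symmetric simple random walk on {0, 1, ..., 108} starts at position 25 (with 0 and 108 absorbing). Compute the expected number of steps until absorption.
E[τ | X_0 = 25] = 2075

Let v_k = E[τ | X_0 = k]. Boundary: v_0 = v_108 = 0. Recurrence: v_k = 1 + (v_{k-1} + v_{k+1})/2 for 1 ≤ k ≤ 107. The particular solution to v_k − (v_{k-1} + v_{k+1})/2 = 1 is v_k = −k^2. Adding homogeneous solution A + B k and matching boundaries gives v_k = k (108 − k). Substituting k = 25: v_25 = 25 · 83 = 2075.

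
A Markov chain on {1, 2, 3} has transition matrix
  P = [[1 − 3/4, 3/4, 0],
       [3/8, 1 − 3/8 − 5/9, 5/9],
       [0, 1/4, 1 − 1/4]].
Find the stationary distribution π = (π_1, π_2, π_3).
π = (9/67, 18/67, 40/67)

This is a birth-death chain on three states, which satisfies detailed balance: π_1 · P_{12} = π_2 · P_{21} and π_2 · P_{23} = π_3 · P_{32}.
From π_1 · 3/4 = π_2 · 3/8: π_2/π_1 = (3/4)/(3/8) = 2.
From π_2 · 5/9 = π_3 · 1/4: π_3/π_2 = (5/9)/(1/4) = 20/9.
Take π_1 proportional to 1; then unnormalized π = (1, 2, 40/9). Normalize by dividing by the sum 67/9:
  π = (9/67, 18/67, 40/67).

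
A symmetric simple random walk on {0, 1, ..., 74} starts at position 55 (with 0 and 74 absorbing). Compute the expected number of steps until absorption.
E[τ | X_0 = 55] = 1045

Let v_k = E[τ | X_0 = k]. Boundary: v_0 = v_74 = 0. Recurrence: v_k = 1 + (v_{k-1} + v_{k+1})/2 for 1 ≤ k ≤ 73. The particular solution to v_k − (v_{k-1} + v_{k+1})/2 = 1 is v_k = −k^2. Adding homogeneous solution A + B k and matching boundaries gives v_k = k (74 − k). Substituting k = 55: v_55 = 55 · 19 = 1045.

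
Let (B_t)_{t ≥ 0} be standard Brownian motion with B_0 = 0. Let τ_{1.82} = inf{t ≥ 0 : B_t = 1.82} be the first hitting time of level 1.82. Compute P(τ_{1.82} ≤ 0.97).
P(τ_{1.82} ≤ 0.97) = 2(1 − Φ(1.82/√0.97)) = 2(1 − Φ(1.8479)) ≈ 0.0646

By the reflection principle for standard BM, P(τ_b ≤ t) = 2 · P(B_t ≥ b). Since B_t ~ N(0, t), P(B_t ≥ 1.82) = 1 − Φ(1.82/√t) = 1 − Φ(1.82/√0.97) = 1 − Φ(1.8479) ≈ 0.03231. Doubling: P(τ_{1.82} ≤ 0.97) ≈ 2 · 0.03231 = 0.06462 ≈ 0.0646.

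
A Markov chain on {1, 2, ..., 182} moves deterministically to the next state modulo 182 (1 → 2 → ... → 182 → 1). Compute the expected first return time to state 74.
E[T_74 | X_0 = 74] = 182

The chain cycles deterministically, so starting at state 74 it returns in exactly 182 steps. Equivalently, the stationary distribution is uniform π_j = 1/182 for every state j, so by Kac's formula E[T_74] = 1/π_74 = 182.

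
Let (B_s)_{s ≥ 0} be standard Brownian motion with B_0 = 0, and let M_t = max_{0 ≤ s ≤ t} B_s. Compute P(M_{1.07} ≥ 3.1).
P(M_{1.07} ≥ 3.1) = 2·P(B_{1.07} ≥ 3.1) = 2(1 − Φ(3.1/√1.07)) ≈ 0.0027

By the reflection principle for Brownian motion, P(M_t ≥ a) = 2 · P(B_t ≥ a) for a ≥ 0. Since B_t ~ N(0, t), P(B_t ≥ 3.1) = 1 − Φ(3.1/√t) = 1 − Φ(3.1/√1.07) = 1 − Φ(2.9969). So
  P(M_{1.07} ≥ 3.1) = 2(1 − Φ(2.9969)) ≈ 0.0027.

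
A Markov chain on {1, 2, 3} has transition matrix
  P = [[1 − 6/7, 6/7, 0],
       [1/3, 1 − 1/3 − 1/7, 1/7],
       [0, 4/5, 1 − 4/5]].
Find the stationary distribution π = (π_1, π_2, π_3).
π = (98/395, 252/395, 9/79)

This is a birth-death chain on three states, which satisfies detailed balance: π_1 · P_{12} = π_2 · P_{21} and π_2 · P_{23} = π_3 · P_{32}.
From π_1 · 6/7 = π_2 · 1/3: π_2/π_1 = (6/7)/(1/3) = 18/7.
From π_2 · 1/7 = π_3 · 4/5: π_3/π_2 = (1/7)/(4/5) = 5/28.
Take π_1 proportional to 1; then unnormalized π = (1, 18/7, 45/98). Normalize by dividing by the sum 395/98:
  π = (98/395, 252/395, 9/79).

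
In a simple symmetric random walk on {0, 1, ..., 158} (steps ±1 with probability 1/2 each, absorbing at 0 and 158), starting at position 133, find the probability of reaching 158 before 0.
P(hit 158 before 0) = 133/158

Let u_k = P(hit 158 before 0 | start at k). Then u_0 = 0, u_158 = 1, and u_k = u_{k-1}/2 + u_{k+1}/2 for 1 ≤ k ≤ 157. This harmonic recurrence is solved by u_k = k/158, giving u_133 = 133/158.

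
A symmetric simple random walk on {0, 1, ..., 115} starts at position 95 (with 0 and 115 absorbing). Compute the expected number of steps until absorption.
E[τ | X_0 = 95] = 1900

Let v_k = E[τ | X_0 = k]. Boundary: v_0 = v_115 = 0. Recurrence: v_k = 1 + (v_{k-1} + v_{k+1})/2 for 1 ≤ k ≤ 114. The particular solution to v_k − (v_{k-1} + v_{k+1})/2 = 1 is v_k = −k^2. Adding homogeneous solution A + B k and matching boundaries gives v_k = k (115 − k). Substituting k = 95: v_95 = 95 · 20 = 1900.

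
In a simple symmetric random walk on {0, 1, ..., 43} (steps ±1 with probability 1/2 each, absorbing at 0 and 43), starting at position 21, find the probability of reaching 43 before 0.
P(hit 43 before 0) = 21/43

Let u_k = P(hit 43 before 0 | start at k). Then u_0 = 0, u_43 = 1, and u_k = u_{k-1}/2 + u_{k+1}/2 for 1 ≤ k ≤ 42. This harmonic recurrence is solved by u_k = k/43, giving u_21 = 21/43.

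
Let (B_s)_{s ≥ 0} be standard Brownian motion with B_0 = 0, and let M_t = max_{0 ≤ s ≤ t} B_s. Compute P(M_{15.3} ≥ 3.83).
P(M_{15.3} ≥ 3.83) = 2·P(B_{15.3} ≥ 3.83) = 2(1 − Φ(3.83/√15.3)) ≈ 0.3275

By the reflection principle for Brownian motion, P(M_t ≥ a) = 2 · P(B_t ≥ a) for a ≥ 0. Since B_t ~ N(0, t), P(B_t ≥ 3.83) = 1 − Φ(3.83/√t) = 1 − Φ(3.83/√15.3) = 1 − Φ(0.9792). So
  P(M_{15.3} ≥ 3.83) = 2(1 − Φ(0.9792)) ≈ 0.3275.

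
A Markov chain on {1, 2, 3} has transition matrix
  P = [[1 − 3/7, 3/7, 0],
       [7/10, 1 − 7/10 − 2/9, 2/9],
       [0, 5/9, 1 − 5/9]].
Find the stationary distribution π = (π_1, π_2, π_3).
π = (7/13, 30/91, 12/91)

This is a birth-death chain on three states, which satisfies detailed balance: π_1 · P_{12} = π_2 · P_{21} and π_2 · P_{23} = π_3 · P_{32}.
From π_1 · 3/7 = π_2 · 7/10: π_2/π_1 = (3/7)/(7/10) = 30/49.
From π_2 · 2/9 = π_3 · 5/9: π_3/π_2 = (2/9)/(5/9) = 2/5.
Take π_1 proportional to 1; then unnormalized π = (1, 30/49, 12/49). Normalize by dividing by the sum 13/7:
  π = (7/13, 30/91, 12/91).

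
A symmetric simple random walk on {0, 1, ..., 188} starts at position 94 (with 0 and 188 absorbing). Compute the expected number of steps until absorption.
E[τ | X_0 = 94] = 8836

Let v_k = E[τ | X_0 = k]. Boundary: v_0 = v_188 = 0. Recurrence: v_k = 1 + (v_{k-1} + v_{k+1})/2 for 1 ≤ k ≤ 187. The particular solution to v_k − (v_{k-1} + v_{k+1})/2 = 1 is v_k = −k^2. Adding homogeneous solution A + B k and matching boundaries gives v_k = k (188 − k). Substituting k = 94: v_94 = 94 · 94 = 8836.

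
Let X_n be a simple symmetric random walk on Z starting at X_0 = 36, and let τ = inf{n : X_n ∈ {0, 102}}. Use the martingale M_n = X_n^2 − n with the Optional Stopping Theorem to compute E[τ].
E[τ] = 2376

M_n = X_n^2 − n is a martingale (since E[X_{n+1}^2 | F_n] = X_n^2 + 1). By OST (τ has finite mean in a bounded region), E[M_τ] = E[M_0] = X_0^2 − 0 = 36^2 = 1296. Also E[M_τ] = E[X_τ^2] − E[τ]. The walk exits at 0 or 102, with P(hit 102 first) = 36/102, so E[X_τ^2] = 102^2 · 36/102 + 0 = 3672. Thus E[τ] = E[X_τ^2] − E[M_τ] = 3672 − 1296 = 2376 = 36(102 − 36) = 2376.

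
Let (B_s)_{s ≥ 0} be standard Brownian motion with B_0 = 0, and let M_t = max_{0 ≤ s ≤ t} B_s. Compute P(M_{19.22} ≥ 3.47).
P(M_{19.22} ≥ 3.47) = 2·P(B_{19.22} ≥ 3.47) = 2(1 − Φ(3.47/√19.22)) ≈ 0.4287

By the reflection principle for Brownian motion, P(M_t ≥ a) = 2 · P(B_t ≥ a) for a ≥ 0. Since B_t ~ N(0, t), P(B_t ≥ 3.47) = 1 − Φ(3.47/√t) = 1 − Φ(3.47/√19.22) = 1 − Φ(0.7915). So
  P(M_{19.22} ≥ 3.47) = 2(1 − Φ(0.7915)) ≈ 0.4287.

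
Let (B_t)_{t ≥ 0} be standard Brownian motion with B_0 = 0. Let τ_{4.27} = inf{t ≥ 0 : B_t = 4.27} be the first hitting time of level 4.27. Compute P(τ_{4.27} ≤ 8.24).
P(τ_{4.27} ≤ 8.24) = 2(1 − Φ(4.27/√8.24)) = 2(1 − Φ(1.4875)) ≈ 0.1369

By the reflection principle for standard BM, P(τ_b ≤ t) = 2 · P(B_t ≥ b). Since B_t ~ N(0, t), P(B_t ≥ 4.27) = 1 − Φ(4.27/√t) = 1 − Φ(4.27/√8.24) = 1 − Φ(1.4875) ≈ 0.06844. Doubling: P(τ_{4.27} ≤ 8.24) ≈ 2 · 0.06844 = 0.13688 ≈ 0.1369.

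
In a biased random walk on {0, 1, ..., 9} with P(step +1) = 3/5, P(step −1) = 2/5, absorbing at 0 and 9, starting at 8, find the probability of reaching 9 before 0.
P(hit 9 before 0) = (1 − (2/3)^8) / (1 − (2/3)^9) = 18915/19171

Let u_k denote P(reach 9 before 0 | start at k). Boundary: u_0 = 0, u_9 = 1. Recurrence: u_k = 3/5·u_{k+1} + 2/5·u_{k-1} for 1 ≤ k ≤ 8. Try u_k = A + B·r^k with r = q/p = (2/5)/(3/5) = 2/3. Substitution satisfies the recurrence; boundary conditions give:
  u_k = (1 − r^k) / (1 − r^N) = (1 − (2/3)^8) / (1 − (2/3)^9) = 18915/19171.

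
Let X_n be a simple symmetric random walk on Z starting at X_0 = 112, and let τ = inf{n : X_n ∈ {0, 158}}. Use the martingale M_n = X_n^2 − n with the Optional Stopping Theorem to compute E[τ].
E[τ] = 5152

M_n = X_n^2 − n is a martingale (since E[X_{n+1}^2 | F_n] = X_n^2 + 1). By OST (τ has finite mean in a bounded region), E[M_τ] = E[M_0] = X_0^2 − 0 = 112^2 = 12544. Also E[M_τ] = E[X_τ^2] − E[τ]. The walk exits at 0 or 158, with P(hit 158 first) = 112/158, so E[X_τ^2] = 158^2 · 112/158 + 0 = 17696. Thus E[τ] = E[X_τ^2] − E[M_τ] = 17696 − 12544 = 5152 = 112(158 − 112) = 5152.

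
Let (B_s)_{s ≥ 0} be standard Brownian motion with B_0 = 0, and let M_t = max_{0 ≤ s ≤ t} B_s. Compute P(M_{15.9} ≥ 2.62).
P(M_{15.9} ≥ 2.62) = 2·P(B_{15.9} ≥ 2.62) = 2(1 − Φ(2.62/√15.9)) ≈ 0.5111

By the reflection principle for Brownian motion, P(M_t ≥ a) = 2 · P(B_t ≥ a) for a ≥ 0. Since B_t ~ N(0, t), P(B_t ≥ 2.62) = 1 − Φ(2.62/√t) = 1 − Φ(2.62/√15.9) = 1 − Φ(0.6571). So
  P(M_{15.9} ≥ 2.62) = 2(1 − Φ(0.6571)) ≈ 0.5111.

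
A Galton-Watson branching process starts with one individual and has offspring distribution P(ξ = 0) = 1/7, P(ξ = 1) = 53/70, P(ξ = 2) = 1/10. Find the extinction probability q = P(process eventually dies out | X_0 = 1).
q = 1

Mean offspring μ = 0·1/7 + 1·53/70 + 2·1/10 = 67/70 ≤ 1. For μ ≤ 1 with offspring not concentrated at 1, the Galton-Watson process goes extinct almost surely, so q = 1.
(Algebraic check: The pgf is f(s) = 1/7 + 53/70·s + 1/10·s². The extinction probability q is the smallest fixed point of f in [0, 1]. Setting s = f(s):
  1/10·s² + (53/70 − 1)·s + 1/7 = 0
  1/10·s² − (1/7 + 1/10)·s + 1/7 = 0
which factors as (s − 1)·(1/10·s − 1/7) = 0, giving roots s = 1 and s = (1/7)/(1/10) = 10/7. Since 10/7 ≥ 1, the smallest root in [0, 1] is s = 1.)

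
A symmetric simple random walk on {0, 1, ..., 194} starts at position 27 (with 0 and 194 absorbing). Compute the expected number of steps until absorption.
E[τ | X_0 = 27] = 4509

Let v_k = E[τ | X_0 = k]. Boundary: v_0 = v_194 = 0. Recurrence: v_k = 1 + (v_{k-1} + v_{k+1})/2 for 1 ≤ k ≤ 193. The particular solution to v_k − (v_{k-1} + v_{k+1})/2 = 1 is v_k = −k^2. Adding homogeneous solution A + B k and matching boundaries gives v_k = k (194 − k). Substituting k = 27: v_27 = 27 · 167 = 4509.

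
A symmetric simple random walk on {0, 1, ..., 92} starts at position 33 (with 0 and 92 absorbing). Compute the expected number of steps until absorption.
E[τ | X_0 = 33] = 1947

Let v_k = E[τ | X_0 = k]. Boundary: v_0 = v_92 = 0. Recurrence: v_k = 1 + (v_{k-1} + v_{k+1})/2 for 1 ≤ k ≤ 91. The particular solution to v_k − (v_{k-1} + v_{k+1})/2 = 1 is v_k = −k^2. Adding homogeneous solution A + B k and matching boundaries gives v_k = k (92 − k). Substituting k = 33: v_33 = 33 · 59 = 1947.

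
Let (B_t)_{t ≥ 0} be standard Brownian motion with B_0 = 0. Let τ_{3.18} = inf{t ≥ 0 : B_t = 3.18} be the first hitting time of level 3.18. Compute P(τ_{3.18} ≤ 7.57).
P(τ_{3.18} ≤ 7.57) = 2(1 − Φ(3.18/√7.57)) = 2(1 − Φ(1.1558)) ≈ 0.2478

By the reflection principle for standard BM, P(τ_b ≤ t) = 2 · P(B_t ≥ b). Since B_t ~ N(0, t), P(B_t ≥ 3.18) = 1 − Φ(3.18/√t) = 1 − Φ(3.18/√7.57) = 1 − Φ(1.1558) ≈ 0.12388. Doubling: P(τ_{3.18} ≤ 7.57) ≈ 2 · 0.12388 = 0.24776 ≈ 0.2478.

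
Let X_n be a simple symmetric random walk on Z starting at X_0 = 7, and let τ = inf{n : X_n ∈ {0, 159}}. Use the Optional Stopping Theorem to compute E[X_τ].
E[X_τ] = 7

X_n is a martingale and τ is a bounded-mean stopping time (indeed τ is finite a.s. with bounded expectation since the walk is in a bounded region). By the OST, E[X_τ] = E[X_0] = 7. Equivalently: E[X_τ] = 159 · P(hit 159 first) + 0 · P(hit 0 first) = 159 · (7/159) = 7.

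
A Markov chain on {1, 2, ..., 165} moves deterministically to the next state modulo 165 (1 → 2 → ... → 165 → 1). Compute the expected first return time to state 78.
E[T_78 | X_0 = 78] = 165

The chain cycles deterministically, so starting at state 78 it returns in exactly 165 steps. Equivalently, the stationary distribution is uniform π_j = 1/165 for every state j, so by Kac's formula E[T_78] = 1/π_78 = 165.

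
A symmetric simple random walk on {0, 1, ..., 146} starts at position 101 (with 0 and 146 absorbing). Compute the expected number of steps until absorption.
E[τ | X_0 = 101] = 4545

Let v_k = E[τ | X_0 = k]. Boundary: v_0 = v_146 = 0. Recurrence: v_k = 1 + (v_{k-1} + v_{k+1})/2 for 1 ≤ k ≤ 145. The particular solution to v_k − (v_{k-1} + v_{k+1})/2 = 1 is v_k = −k^2. Adding homogeneous solution A + B k and matching boundaries gives v_k = k (146 − k). Substituting k = 101: v_101 = 101 · 45 = 4545.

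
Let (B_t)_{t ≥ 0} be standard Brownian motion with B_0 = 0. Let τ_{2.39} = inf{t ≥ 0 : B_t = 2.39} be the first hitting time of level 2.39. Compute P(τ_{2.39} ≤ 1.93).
P(τ_{2.39} ≤ 1.93) = 2(1 − Φ(2.39/√1.93)) = 2(1 − Φ(1.7204)) ≈ 0.0854

By the reflection principle for standard BM, P(τ_b ≤ t) = 2 · P(B_t ≥ b). Since B_t ~ N(0, t), P(B_t ≥ 2.39) = 1 − Φ(2.39/√t) = 1 − Φ(2.39/√1.93) = 1 − Φ(1.7204) ≈ 0.04268. Doubling: P(τ_{2.39} ≤ 1.93) ≈ 2 · 0.04268 = 0.08536 ≈ 0.0854.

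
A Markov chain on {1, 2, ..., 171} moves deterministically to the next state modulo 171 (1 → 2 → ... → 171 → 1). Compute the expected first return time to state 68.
E[T_68 | X_0 = 68] = 171

The chain cycles deterministically, so starting at state 68 it returns in exactly 171 steps. Equivalently, the stationary distribution is uniform π_j = 1/171 for every state j, so by Kac's formula E[T_68] = 1/π_68 = 171.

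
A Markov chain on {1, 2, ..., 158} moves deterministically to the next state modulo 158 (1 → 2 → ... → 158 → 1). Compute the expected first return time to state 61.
E[T_61 | X_0 = 61] = 158

The chain cycles deterministically, so starting at state 61 it returns in exactly 158 steps. Equivalently, the stationary distribution is uniform π_j = 1/158 for every state j, so by Kac's formula E[T_61] = 1/π_61 = 158.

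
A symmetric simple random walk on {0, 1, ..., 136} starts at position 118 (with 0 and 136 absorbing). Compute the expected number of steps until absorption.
E[τ | X_0 = 118] = 2124

Let v_k = E[τ | X_0 = k]. Boundary: v_0 = v_136 = 0. Recurrence: v_k = 1 + (v_{k-1} + v_{k+1})/2 for 1 ≤ k ≤ 135. The particular solution to v_k − (v_{k-1} + v_{k+1})/2 = 1 is v_k = −k^2. Adding homogeneous solution A + B k and matching boundaries gives v_k = k (136 − k). Substituting k = 118: v_118 = 118 · 18 = 2124.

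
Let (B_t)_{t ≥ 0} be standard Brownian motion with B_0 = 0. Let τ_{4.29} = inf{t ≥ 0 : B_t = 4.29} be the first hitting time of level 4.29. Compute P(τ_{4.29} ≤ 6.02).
P(τ_{4.29} ≤ 6.02) = 2(1 − Φ(4.29/√6.02)) = 2(1 − Φ(1.7485)) ≈ 0.0804

By the reflection principle for standard BM, P(τ_b ≤ t) = 2 · P(B_t ≥ b). Since B_t ~ N(0, t), P(B_t ≥ 4.29) = 1 − Φ(4.29/√t) = 1 − Φ(4.29/√6.02) = 1 − Φ(1.7485) ≈ 0.04019. Doubling: P(τ_{4.29} ≤ 6.02) ≈ 2 · 0.04019 = 0.08038 ≈ 0.0804.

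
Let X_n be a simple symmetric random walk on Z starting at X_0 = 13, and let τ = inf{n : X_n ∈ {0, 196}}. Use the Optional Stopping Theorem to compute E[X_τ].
E[X_τ] = 13

X_n is a martingale and τ is a bounded-mean stopping time (indeed τ is finite a.s. with bounded expectation since the walk is in a bounded region). By the OST, E[X_τ] = E[X_0] = 13. Equivalently: E[X_τ] = 196 · P(hit 196 first) + 0 · P(hit 0 first) = 196 · (13/196) = 13.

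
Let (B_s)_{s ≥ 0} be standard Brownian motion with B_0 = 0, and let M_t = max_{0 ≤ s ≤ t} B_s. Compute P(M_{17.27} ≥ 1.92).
P(M_{17.27} ≥ 1.92) = 2·P(B_{17.27} ≥ 1.92) = 2(1 − Φ(1.92/√17.27)) ≈ 0.6441

By the reflection principle for Brownian motion, P(M_t ≥ a) = 2 · P(B_t ≥ a) for a ≥ 0. Since B_t ~ N(0, t), P(B_t ≥ 1.92) = 1 − Φ(1.92/√t) = 1 − Φ(1.92/√17.27) = 1 − Φ(0.4620). So
  P(M_{17.27} ≥ 1.92) = 2(1 − Φ(0.4620)) ≈ 0.6441.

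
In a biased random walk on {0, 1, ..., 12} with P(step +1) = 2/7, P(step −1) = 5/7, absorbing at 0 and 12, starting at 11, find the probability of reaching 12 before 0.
P(hit 12 before 0) = (1 − (5/2)^11) / (1 − (5/2)^12) = 32550718/81378843

Let u_k denote P(reach 12 before 0 | start at k). Boundary: u_0 = 0, u_12 = 1. Recurrence: u_k = 2/7·u_{k+1} + 5/7·u_{k-1} for 1 ≤ k ≤ 11. Try u_k = A + B·r^k with r = q/p = (5/7)/(2/7) = 5/2. Substitution satisfies the recurrence; boundary conditions give:
  u_k = (1 − r^k) / (1 − r^N) = (1 − (5/2)^11) / (1 − (5/2)^12) = 32550718/81378843.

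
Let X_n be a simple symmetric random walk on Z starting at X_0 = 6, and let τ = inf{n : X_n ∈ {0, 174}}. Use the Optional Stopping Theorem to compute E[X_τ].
E[X_τ] = 6

X_n is a martingale and τ is a bounded-mean stopping time (indeed τ is finite a.s. with bounded expectation since the walk is in a bounded region). By the OST, E[X_τ] = E[X_0] = 6. Equivalently: E[X_τ] = 174 · P(hit 174 first) + 0 · P(hit 0 first) = 174 · (6/174) = 6.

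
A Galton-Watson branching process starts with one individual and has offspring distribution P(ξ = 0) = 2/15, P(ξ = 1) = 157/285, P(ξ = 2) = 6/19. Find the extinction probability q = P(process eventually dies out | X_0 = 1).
q = 19/45

The pgf is f(s) = 2/15 + 157/285·s + 6/19·s². The extinction probability q is the smallest fixed point of f in [0, 1]. Setting s = f(s):
  6/19·s² + (157/285 − 1)·s + 2/15 = 0
  6/19·s² − (2/15 + 6/19)·s + 2/15 = 0
which factors as (s − 1)·(6/19·s − 2/15) = 0, giving roots s = 1 and s = (2/15)/(6/19) = 19/45.
Mean offspring μ = 157/285 + 2·6/19 = 337/285 > 1 (supercritical), so q < 1. The extinction probability is the smaller root: q = (2/15)/(6/19) = 19/45.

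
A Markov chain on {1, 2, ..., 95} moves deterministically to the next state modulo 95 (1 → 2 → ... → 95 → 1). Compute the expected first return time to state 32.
E[T_32 | X_0 = 32] = 95

The chain cycles deterministically, so starting at state 32 it returns in exactly 95 steps. Equivalently, the stationary distribution is uniform π_j = 1/95 for every state j, so by Kac's formula E[T_32] = 1/π_32 = 95.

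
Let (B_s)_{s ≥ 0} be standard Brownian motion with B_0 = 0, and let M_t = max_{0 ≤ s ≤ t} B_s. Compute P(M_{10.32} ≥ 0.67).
P(M_{10.32} ≥ 0.67) = 2·P(B_{10.32} ≥ 0.67) = 2(1 − Φ(0.67/√10.32)) ≈ 0.8348

By the reflection principle for Brownian motion, P(M_t ≥ a) = 2 · P(B_t ≥ a) for a ≥ 0. Since B_t ~ N(0, t), P(B_t ≥ 0.67) = 1 − Φ(0.67/√t) = 1 − Φ(0.67/√10.32) = 1 − Φ(0.2086). So
  P(M_{10.32} ≥ 0.67) = 2(1 − Φ(0.2086)) ≈ 0.8348.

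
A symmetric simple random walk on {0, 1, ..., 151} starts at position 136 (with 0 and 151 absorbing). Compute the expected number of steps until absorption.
E[τ | X_0 = 136] = 2040

Let v_k = E[τ | X_0 = k]. Boundary: v_0 = v_151 = 0. Recurrence: v_k = 1 + (v_{k-1} + v_{k+1})/2 for 1 ≤ k ≤ 150. The particular solution to v_k − (v_{k-1} + v_{k+1})/2 = 1 is v_k = −k^2. Adding homogeneous solution A + B k and matching boundaries gives v_k = k (151 − k). Substituting k = 136: v_136 = 136 · 15 = 2040.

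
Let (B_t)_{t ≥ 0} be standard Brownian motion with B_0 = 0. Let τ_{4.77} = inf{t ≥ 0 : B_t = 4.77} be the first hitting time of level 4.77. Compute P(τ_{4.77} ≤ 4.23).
P(τ_{4.77} ≤ 4.23) = 2(1 − Φ(4.77/√4.23)) = 2(1 − Φ(2.3193)) ≈ 0.0204

By the reflection principle for standard BM, P(τ_b ≤ t) = 2 · P(B_t ≥ b). Since B_t ~ N(0, t), P(B_t ≥ 4.77) = 1 − Φ(4.77/√t) = 1 − Φ(4.77/√4.23) = 1 − Φ(2.3193) ≈ 0.01019. Doubling: P(τ_{4.77} ≤ 4.23) ≈ 2 · 0.01019 = 0.02038 ≈ 0.0204.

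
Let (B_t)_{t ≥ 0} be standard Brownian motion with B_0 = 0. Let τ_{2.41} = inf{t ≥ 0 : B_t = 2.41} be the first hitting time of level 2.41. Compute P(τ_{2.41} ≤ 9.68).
P(τ_{2.41} ≤ 9.68) = 2(1 − Φ(2.41/√9.68)) = 2(1 − Φ(0.7746)) ≈ 0.4386

By the reflection principle for standard BM, P(τ_b ≤ t) = 2 · P(B_t ≥ b). Since B_t ~ N(0, t), P(B_t ≥ 2.41) = 1 − Φ(2.41/√t) = 1 − Φ(2.41/√9.68) = 1 − Φ(0.7746) ≈ 0.21929. Doubling: P(τ_{2.41} ≤ 9.68) ≈ 2 · 0.21929 = 0.43858 ≈ 0.4386.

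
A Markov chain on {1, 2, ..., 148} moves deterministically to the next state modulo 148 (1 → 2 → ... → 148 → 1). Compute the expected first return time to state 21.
E[T_21 | X_0 = 21] = 148

The chain cycles deterministically, so starting at state 21 it returns in exactly 148 steps. Equivalently, the stationary distribution is uniform π_j = 1/148 for every state j, so by Kac's formula E[T_21] = 1/π_21 = 148.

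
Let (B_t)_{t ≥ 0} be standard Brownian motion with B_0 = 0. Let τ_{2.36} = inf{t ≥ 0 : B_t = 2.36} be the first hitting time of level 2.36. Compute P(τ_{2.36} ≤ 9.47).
P(τ_{2.36} ≤ 9.47) = 2(1 − Φ(2.36/√9.47)) = 2(1 − Φ(0.7669)) ≈ 0.4431

By the reflection principle for standard BM, P(τ_b ≤ t) = 2 · P(B_t ≥ b). Since B_t ~ N(0, t), P(B_t ≥ 2.36) = 1 − Φ(2.36/√t) = 1 − Φ(2.36/√9.47) = 1 − Φ(0.7669) ≈ 0.22157. Doubling: P(τ_{2.36} ≤ 9.47) ≈ 2 · 0.22157 = 0.44314 ≈ 0.4431.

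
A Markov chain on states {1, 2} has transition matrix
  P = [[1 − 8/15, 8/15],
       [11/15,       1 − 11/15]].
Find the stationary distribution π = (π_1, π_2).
π_1 = 11/19, π_2 = 8/19

Solve πP = π with π_1 + π_2 = 1. From πP = π: π_1 · (1 − 8/15) + π_2 · 11/15 = π_1 ⇒ π_2 · 11/15 = π_1 · 8/15 ⇒ π_2/π_1 = (8/15)/(11/15) = 8/11. Together with π_1 + π_2 = 1:
  π_1 = (11/15)/(8/15 + 11/15) = (11/15)/(19/15) = 11/19,
  π_2 = (8/15)/(8/15 + 11/15) = (8/15)/(19/15) = 8/19.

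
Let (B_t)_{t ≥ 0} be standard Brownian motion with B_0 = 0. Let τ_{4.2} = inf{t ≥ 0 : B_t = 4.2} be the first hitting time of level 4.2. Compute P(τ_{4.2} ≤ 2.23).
P(τ_{4.2} ≤ 2.23) = 2(1 − Φ(4.2/√2.23)) = 2(1 − Φ(2.8125)) ≈ 0.0049

By the reflection principle for standard BM, P(τ_b ≤ t) = 2 · P(B_t ≥ b). Since B_t ~ N(0, t), P(B_t ≥ 4.2) = 1 − Φ(4.2/√t) = 1 − Φ(4.2/√2.23) = 1 − Φ(2.8125) ≈ 0.00246. Doubling: P(τ_{4.2} ≤ 2.23) ≈ 2 · 0.00246 = 0.00492 ≈ 0.0049.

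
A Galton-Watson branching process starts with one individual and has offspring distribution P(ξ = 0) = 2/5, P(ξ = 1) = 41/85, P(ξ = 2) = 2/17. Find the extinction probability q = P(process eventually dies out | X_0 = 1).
q = 1

Mean offspring μ = 0·2/5 + 1·41/85 + 2·2/17 = 61/85 ≤ 1. For μ ≤ 1 with offspring not concentrated at 1, the Galton-Watson process goes extinct almost surely, so q = 1.
(Algebraic check: The pgf is f(s) = 2/5 + 41/85·s + 2/17·s². The extinction probability q is the smallest fixed point of f in [0, 1]. Setting s = f(s):
  2/17·s² + (41/85 − 1)·s + 2/5 = 0
  2/17·s² − (2/5 + 2/17)·s + 2/5 = 0
which factors as (s − 1)·(2/17·s − 2/5) = 0, giving roots s = 1 and s = (2/5)/(2/17) = 17/5. Since 17/5 ≥ 1, the smallest root in [0, 1] is s = 1.)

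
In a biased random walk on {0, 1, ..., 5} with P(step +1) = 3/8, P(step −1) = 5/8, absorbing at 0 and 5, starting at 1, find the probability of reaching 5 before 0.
P(hit 5 before 0) = (1 − (5/3)^1) / (1 − (5/3)^5) = 81/1441

Let u_k denote P(reach 5 before 0 | start at k). Boundary: u_0 = 0, u_5 = 1. Recurrence: u_k = 3/8·u_{k+1} + 5/8·u_{k-1} for 1 ≤ k ≤ 4. Try u_k = A + B·r^k with r = q/p = (5/8)/(3/8) = 5/3. Substitution satisfies the recurrence; boundary conditions give:
  u_k = (1 − r^k) / (1 − r^N) = (1 − (5/3)^1) / (1 − (5/3)^5) = 81/1441.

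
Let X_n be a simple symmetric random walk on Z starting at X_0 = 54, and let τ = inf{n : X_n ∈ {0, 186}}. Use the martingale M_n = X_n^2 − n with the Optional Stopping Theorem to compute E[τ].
E[τ] = 7128

M_n = X_n^2 − n is a martingale (since E[X_{n+1}^2 | F_n] = X_n^2 + 1). By OST (τ has finite mean in a bounded region), E[M_τ] = E[M_0] = X_0^2 − 0 = 54^2 = 2916. Also E[M_τ] = E[X_τ^2] − E[τ]. The walk exits at 0 or 186, with P(hit 186 first) = 54/186, so E[X_τ^2] = 186^2 · 54/186 + 0 = 10044. Thus E[τ] = E[X_τ^2] − E[M_τ] = 10044 − 2916 = 7128 = 54(186 − 54) = 7128.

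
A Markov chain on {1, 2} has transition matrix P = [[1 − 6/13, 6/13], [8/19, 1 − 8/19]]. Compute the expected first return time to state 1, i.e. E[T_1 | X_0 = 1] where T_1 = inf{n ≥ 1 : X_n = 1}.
E[T_1 | X_0 = 1] = 1/π_1 = 109/52

For an irreducible recurrent Markov chain with stationary distribution π, E[T_i | X_0 = i] = 1/π_i (Kac's formula). Here π_1 = (8/19)/(6/13 + 8/19) = (8/19)/(218/247) = 52/109, so E[T_1 | X_0 = 1] = 1/π_1 = (6/13 + 8/19)/(8/19) = (218/247)/(8/19) = 109/52.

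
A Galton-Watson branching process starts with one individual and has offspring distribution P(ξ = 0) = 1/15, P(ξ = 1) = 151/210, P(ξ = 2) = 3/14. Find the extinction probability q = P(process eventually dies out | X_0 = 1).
q = 14/45

The pgf is f(s) = 1/15 + 151/210·s + 3/14·s². The extinction probability q is the smallest fixed point of f in [0, 1]. Setting s = f(s):
  3/14·s² + (151/210 − 1)·s + 1/15 = 0
  3/14·s² − (1/15 + 3/14)·s + 1/15 = 0
which factors as (s − 1)·(3/14·s − 1/15) = 0, giving roots s = 1 and s = (1/15)/(3/14) = 14/45.
Mean offspring μ = 151/210 + 2·3/14 = 241/210 > 1 (supercritical), so q < 1. The extinction probability is the smaller root: q = (1/15)/(3/14) = 14/45.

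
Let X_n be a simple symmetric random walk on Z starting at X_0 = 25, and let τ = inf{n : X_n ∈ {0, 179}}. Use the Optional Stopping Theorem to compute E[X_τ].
E[X_τ] = 25

X_n is a martingale and τ is a bounded-mean stopping time (indeed τ is finite a.s. with bounded expectation since the walk is in a bounded region). By the OST, E[X_τ] = E[X_0] = 25. Equivalently: E[X_τ] = 179 · P(hit 179 first) + 0 · P(hit 0 first) = 179 · (25/179) = 25.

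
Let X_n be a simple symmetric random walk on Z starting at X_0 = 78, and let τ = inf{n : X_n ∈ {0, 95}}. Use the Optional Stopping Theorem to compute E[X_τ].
E[X_τ] = 78

X_n is a martingale and τ is a bounded-mean stopping time (indeed τ is finite a.s. with bounded expectation since the walk is in a bounded region). By the OST, E[X_τ] = E[X_0] = 78. Equivalently: E[X_τ] = 95 · P(hit 95 first) + 0 · P(hit 0 first) = 95 · (78/95) = 78.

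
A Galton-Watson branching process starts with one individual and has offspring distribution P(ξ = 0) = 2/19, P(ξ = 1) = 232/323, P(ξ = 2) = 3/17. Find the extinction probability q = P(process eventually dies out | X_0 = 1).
q = 34/57

The pgf is f(s) = 2/19 + 232/323·s + 3/17·s². The extinction probability q is the smallest fixed point of f in [0, 1]. Setting s = f(s):
  3/17·s² + (232/323 − 1)·s + 2/19 = 0
  3/17·s² − (2/19 + 3/17)·s + 2/19 = 0
which factors as (s − 1)·(3/17·s − 2/19) = 0, giving roots s = 1 and s = (2/19)/(3/17) = 34/57.
Mean offspring μ = 232/323 + 2·3/17 = 346/323 > 1 (supercritical), so q < 1. The extinction probability is the smaller root: q = (2/19)/(3/17) = 34/57.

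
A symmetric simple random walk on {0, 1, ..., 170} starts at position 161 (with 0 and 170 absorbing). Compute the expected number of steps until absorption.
E[τ | X_0 = 161] = 1449

Let v_k = E[τ | X_0 = k]. Boundary: v_0 = v_170 = 0. Recurrence: v_k = 1 + (v_{k-1} + v_{k+1})/2 for 1 ≤ k ≤ 169. The particular solution to v_k − (v_{k-1} + v_{k+1})/2 = 1 is v_k = −k^2. Adding homogeneous solution A + B k and matching boundaries gives v_k = k (170 − k). Substituting k = 161: v_161 = 161 · 9 = 1449.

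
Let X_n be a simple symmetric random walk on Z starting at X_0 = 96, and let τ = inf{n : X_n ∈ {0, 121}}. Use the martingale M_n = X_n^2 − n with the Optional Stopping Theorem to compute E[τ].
E[τ] = 2400

M_n = X_n^2 − n is a martingale (since E[X_{n+1}^2 | F_n] = X_n^2 + 1). By OST (τ has finite mean in a bounded region), E[M_τ] = E[M_0] = X_0^2 − 0 = 96^2 = 9216. Also E[M_τ] = E[X_τ^2] − E[τ]. The walk exits at 0 or 121, with P(hit 121 first) = 96/121, so E[X_τ^2] = 121^2 · 96/121 + 0 = 11616. Thus E[τ] = E[X_τ^2] − E[M_τ] = 11616 − 9216 = 2400 = 96(121 − 96) = 2400.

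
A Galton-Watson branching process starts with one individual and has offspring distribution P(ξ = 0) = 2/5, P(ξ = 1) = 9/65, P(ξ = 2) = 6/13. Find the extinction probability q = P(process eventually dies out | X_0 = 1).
q = 13/15

The pgf is f(s) = 2/5 + 9/65·s + 6/13·s². The extinction probability q is the smallest fixed point of f in [0, 1]. Setting s = f(s):
  6/13·s² + (9/65 − 1)·s + 2/5 = 0
  6/13·s² − (2/5 + 6/13)·s + 2/5 = 0
which factors as (s − 1)·(6/13·s − 2/5) = 0, giving roots s = 1 and s = (2/5)/(6/13) = 13/15.
Mean offspring μ = 9/65 + 2·6/13 = 69/65 > 1 (supercritical), so q < 1. The extinction probability is the smaller root: q = (2/5)/(6/13) = 13/15.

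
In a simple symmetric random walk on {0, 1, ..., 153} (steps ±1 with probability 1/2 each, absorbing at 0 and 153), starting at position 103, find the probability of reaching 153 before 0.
P(hit 153 before 0) = 103/153

Let u_k = P(hit 153 before 0 | start at k). Then u_0 = 0, u_153 = 1, and u_k = u_{k-1}/2 + u_{k+1}/2 for 1 ≤ k ≤ 152. This harmonic recurrence is solved by u_k = k/153, giving u_103 = 103/153.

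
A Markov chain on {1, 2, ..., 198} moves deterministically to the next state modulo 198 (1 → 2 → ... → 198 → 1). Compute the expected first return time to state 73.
E[T_73 | X_0 = 73] = 198

The chain cycles deterministically, so starting at state 73 it returns in exactly 198 steps. Equivalently, the stationary distribution is uniform π_j = 1/198 for every state j, so by Kac's formula E[T_73] = 1/π_73 = 198.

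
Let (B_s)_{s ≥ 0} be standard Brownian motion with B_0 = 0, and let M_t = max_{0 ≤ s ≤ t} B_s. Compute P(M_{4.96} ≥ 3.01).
P(M_{4.96} ≥ 3.01) = 2·P(B_{4.96} ≥ 3.01) = 2(1 − Φ(3.01/√4.96)) ≈ 0.1765

By the reflection principle for Brownian motion, P(M_t ≥ a) = 2 · P(B_t ≥ a) for a ≥ 0. Since B_t ~ N(0, t), P(B_t ≥ 3.01) = 1 − Φ(3.01/√t) = 1 − Φ(3.01/√4.96) = 1 − Φ(1.3515). So
  P(M_{4.96} ≥ 3.01) = 2(1 − Φ(1.3515)) ≈ 0.1765.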